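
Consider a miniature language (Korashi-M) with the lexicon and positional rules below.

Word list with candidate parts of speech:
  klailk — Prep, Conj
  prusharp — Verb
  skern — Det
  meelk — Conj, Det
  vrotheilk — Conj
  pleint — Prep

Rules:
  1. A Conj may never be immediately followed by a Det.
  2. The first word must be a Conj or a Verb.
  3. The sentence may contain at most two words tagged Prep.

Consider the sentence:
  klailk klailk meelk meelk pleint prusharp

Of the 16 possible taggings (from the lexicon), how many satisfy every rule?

4

Candidates per position — 1:klailk {Prep,Conj}; 2:klailk {Prep,Conj}; 3:meelk {Conj,Det}; 4:meelk {Conj,Det}; 5:pleint {Prep}; 6:prusharp {Verb}.
There are 16 candidate sequences in total.
The sequences that satisfy every rule: Conj Prep Conj Conj Prep Verb; Conj Prep Det Conj Prep Verb; Conj Prep Det Det Prep Verb; Conj Conj Conj Conj Prep Verb.
Count = 4.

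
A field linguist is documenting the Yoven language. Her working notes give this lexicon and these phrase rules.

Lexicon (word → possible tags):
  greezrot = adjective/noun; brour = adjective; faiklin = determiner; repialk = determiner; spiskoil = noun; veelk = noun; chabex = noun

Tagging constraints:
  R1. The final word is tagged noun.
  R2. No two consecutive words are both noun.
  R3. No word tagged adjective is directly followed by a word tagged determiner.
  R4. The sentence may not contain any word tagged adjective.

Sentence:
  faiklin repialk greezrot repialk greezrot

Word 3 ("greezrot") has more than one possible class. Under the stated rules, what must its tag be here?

Candidates per position — 1:faiklin {determiner}; 2:repialk {determiner}; 3:greezrot {adjective,noun}; 4:repialk {determiner}; 5:greezrot {adjective,noun}.
Position 3: adjective is ruled out by rule 3; that leaves noun.
Position 5: adjective is ruled out by rule 1; that leaves noun.
The unique satisfying tagging is: determiner determiner noun determiner noun.
Checking: rule 1 holds; rule 2 holds; rule 3 holds; rule 4 holds.

noun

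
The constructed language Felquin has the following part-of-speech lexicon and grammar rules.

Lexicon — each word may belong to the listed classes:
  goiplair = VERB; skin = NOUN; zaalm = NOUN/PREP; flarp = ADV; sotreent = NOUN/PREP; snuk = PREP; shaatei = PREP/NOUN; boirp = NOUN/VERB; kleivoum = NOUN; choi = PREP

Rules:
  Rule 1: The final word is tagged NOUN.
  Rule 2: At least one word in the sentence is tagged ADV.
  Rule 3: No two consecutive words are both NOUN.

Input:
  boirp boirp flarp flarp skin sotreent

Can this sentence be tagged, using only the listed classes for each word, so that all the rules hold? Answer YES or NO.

NO

Candidates per position — 1:boirp {NOUN,VERB}; 2:boirp {NOUN,VERB}; 3:flarp {ADV}; 4:flarp {ADV}; 5:skin {NOUN}; 6:sotreent {NOUN,PREP}.
Every candidate sequence violates at least one rule; no consistent tagging exists.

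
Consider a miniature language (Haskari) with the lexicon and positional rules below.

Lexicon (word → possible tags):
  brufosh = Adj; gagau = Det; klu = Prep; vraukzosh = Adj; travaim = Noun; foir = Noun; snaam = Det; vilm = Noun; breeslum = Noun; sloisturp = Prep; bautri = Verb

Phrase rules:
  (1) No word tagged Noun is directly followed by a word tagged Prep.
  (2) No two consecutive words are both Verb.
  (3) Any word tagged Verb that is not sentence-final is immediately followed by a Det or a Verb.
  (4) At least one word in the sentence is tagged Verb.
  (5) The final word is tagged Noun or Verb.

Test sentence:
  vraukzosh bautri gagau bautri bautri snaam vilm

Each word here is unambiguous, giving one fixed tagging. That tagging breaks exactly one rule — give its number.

2

Fixed tagging: Adj Verb Det Verb Verb Det Noun.
Rule check: R1 ok, R2 fails, R3 ok, R4 ok, R5 ok.
Only rule 2 fails.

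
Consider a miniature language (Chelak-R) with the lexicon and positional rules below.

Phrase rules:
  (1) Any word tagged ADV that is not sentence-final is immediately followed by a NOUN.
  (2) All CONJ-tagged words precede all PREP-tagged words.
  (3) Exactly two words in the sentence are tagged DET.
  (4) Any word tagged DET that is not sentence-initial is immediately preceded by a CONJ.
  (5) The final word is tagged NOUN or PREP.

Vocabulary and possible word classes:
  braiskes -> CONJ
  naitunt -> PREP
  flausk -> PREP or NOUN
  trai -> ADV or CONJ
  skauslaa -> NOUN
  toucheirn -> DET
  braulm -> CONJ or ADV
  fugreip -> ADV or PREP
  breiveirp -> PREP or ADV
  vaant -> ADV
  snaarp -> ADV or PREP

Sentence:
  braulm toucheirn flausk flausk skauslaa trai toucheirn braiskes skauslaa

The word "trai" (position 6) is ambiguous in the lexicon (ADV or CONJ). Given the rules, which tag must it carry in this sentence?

Candidates per position — 1:braulm {CONJ,ADV}; 2:toucheirn {DET}; 3:flausk {PREP,NOUN}; 4:flausk {PREP,NOUN}; 5:skauslaa {NOUN}; 6:trai {ADV,CONJ}; 7:toucheirn {DET}; 8:braiskes {CONJ}; 9:skauslaa {NOUN}.
If word 1 were ADV, no tagging could satisfy rule 1; so word 1 is CONJ.
If word 3 were PREP, no tagging could satisfy rule 2; so word 3 is NOUN.
If word 4 were PREP, no tagging could satisfy rule 2; so word 4 is NOUN.
If word 6 were ADV, no tagging could satisfy rule 1; so word 6 is CONJ.
So the tagging must be: CONJ DET NOUN NOUN NOUN CONJ DET CONJ NOUN.
Check: rule 1 ok; rule 2 ok; rule 3 ok; rule 4 ok; rule 5 ok.

CONJ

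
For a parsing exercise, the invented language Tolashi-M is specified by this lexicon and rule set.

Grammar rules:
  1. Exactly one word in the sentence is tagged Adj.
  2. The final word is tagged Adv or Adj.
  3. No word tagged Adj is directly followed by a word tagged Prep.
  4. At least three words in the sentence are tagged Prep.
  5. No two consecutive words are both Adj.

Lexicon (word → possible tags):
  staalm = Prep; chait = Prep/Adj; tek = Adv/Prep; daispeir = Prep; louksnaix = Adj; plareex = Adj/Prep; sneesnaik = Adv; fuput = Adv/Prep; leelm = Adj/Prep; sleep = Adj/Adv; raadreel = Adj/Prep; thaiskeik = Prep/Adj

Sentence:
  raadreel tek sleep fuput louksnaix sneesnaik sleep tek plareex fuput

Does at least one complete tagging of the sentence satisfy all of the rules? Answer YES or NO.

Candidates per position — 1:raadreel {Adj,Prep}; 2:tek {Adv,Prep}; 3:sleep {Adj,Adv}; 4:fuput {Adv,Prep}; 5:louksnaix {Adj}; 6:sneesnaik {Adv}; 7:sleep {Adj,Adv}; 8:tek {Adv,Prep}; 9:plareex {Adj,Prep}; 10:fuput {Adv,Prep}.
One satisfying assignment: Prep Prep Adv Adv Adj Adv Adv Prep Prep Adv.
Verifying each rule — rule 1 holds; rule 2 holds; rule 3 holds; rule 4 holds; rule 5 holds.

YES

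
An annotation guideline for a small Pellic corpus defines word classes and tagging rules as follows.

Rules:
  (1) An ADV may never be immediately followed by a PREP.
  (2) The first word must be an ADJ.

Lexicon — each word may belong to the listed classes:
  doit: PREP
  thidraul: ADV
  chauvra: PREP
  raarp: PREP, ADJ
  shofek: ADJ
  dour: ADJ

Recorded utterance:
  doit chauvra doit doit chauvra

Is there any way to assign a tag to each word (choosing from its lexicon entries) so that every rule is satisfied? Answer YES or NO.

Candidates per position — 1:doit {PREP}; 2:chauvra {PREP}; 3:doit {PREP}; 4:doit {PREP}; 5:chauvra {PREP}.
Rule 2 cannot be satisfied by any choice of tags from the lexicon.
So there is no consistent tagging.

NO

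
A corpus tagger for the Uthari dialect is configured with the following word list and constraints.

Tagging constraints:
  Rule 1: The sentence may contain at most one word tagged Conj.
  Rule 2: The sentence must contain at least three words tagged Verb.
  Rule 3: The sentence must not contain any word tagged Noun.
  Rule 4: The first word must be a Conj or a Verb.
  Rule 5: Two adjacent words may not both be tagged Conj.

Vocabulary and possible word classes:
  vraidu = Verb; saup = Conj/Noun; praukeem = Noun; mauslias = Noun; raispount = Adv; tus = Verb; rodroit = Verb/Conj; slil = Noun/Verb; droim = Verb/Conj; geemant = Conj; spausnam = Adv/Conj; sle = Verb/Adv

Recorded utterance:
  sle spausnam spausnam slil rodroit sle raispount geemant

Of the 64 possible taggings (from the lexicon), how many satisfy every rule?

2

Candidates per position — 1:sle {Verb,Adv}; 2:spausnam {Adv,Conj}; 3:spausnam {Adv,Conj}; 4:slil {Noun,Verb}; 5:rodroit {Verb,Conj}; 6:sle {Verb,Adv}; 7:raispount {Adv}; 8:geemant {Conj}.
There are 64 candidate sequences in total.
The sequences that satisfy every rule: Verb Adv Adv Verb Verb Verb Adv Conj; Verb Adv Adv Verb Verb Adv Adv Conj.
Count = 2.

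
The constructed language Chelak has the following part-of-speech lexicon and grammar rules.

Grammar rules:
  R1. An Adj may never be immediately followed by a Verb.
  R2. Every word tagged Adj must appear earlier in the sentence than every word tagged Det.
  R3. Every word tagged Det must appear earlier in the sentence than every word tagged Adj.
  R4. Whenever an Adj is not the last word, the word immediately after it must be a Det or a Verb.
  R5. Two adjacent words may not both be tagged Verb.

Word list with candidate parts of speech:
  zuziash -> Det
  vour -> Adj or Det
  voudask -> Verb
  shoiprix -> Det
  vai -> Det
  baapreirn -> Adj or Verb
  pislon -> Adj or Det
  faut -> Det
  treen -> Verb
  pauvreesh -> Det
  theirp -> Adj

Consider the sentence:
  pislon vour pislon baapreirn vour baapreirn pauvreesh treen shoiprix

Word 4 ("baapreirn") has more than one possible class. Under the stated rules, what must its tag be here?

Candidates per position — 1:pislon {Adj,Det}; 2:vour {Adj,Det}; 3:pislon {Adj,Det}; 4:baapreirn {Adj,Verb}; 5:vour {Adj,Det}; 6:baapreirn {Adj,Verb}; 7:pauvreesh {Det}; 8:treen {Verb}; 9:shoiprix {Det}.
Position 1: tagging it Adj would leave rule 3 unsatisfiable, so it must be Det.
Position 2: tagging it Adj would leave rule 2 unsatisfiable, so it must be Det.
Position 3: tagging it Adj would leave rule 2 unsatisfiable, so it must be Det.
Position 4: tagging it Adj would leave rule 2 unsatisfiable, so it must be Verb.
Position 5: tagging it Adj would leave rule 2 unsatisfiable, so it must be Det.
Position 6: tagging it Adj would leave rule 2 unsatisfiable, so it must be Verb.
The unique satisfying tagging is: Det Det Det Verb Det Verb Det Verb Det.
Rule-by-rule: rule 1 ok; rule 2 ok; rule 3 ok; rule 4 ok; rule 5 ok.

Verb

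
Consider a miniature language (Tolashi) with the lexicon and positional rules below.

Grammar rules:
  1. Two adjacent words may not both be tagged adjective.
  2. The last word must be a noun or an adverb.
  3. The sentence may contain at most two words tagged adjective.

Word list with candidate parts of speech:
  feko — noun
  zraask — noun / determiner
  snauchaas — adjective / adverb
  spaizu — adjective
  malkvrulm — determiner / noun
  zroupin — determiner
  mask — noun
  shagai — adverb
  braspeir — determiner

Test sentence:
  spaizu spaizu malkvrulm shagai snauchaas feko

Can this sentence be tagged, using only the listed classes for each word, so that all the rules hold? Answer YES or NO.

Candidates per position — 1:spaizu {adjective}; 2:spaizu {adjective}; 3:malkvrulm {determiner,noun}; 4:shagai {adverb}; 5:snauchaas {adjective,adverb}; 6:feko {noun}.
Rule 1 cannot be satisfied by any choice of tags from the lexicon.
So there is no consistent tagging.

NO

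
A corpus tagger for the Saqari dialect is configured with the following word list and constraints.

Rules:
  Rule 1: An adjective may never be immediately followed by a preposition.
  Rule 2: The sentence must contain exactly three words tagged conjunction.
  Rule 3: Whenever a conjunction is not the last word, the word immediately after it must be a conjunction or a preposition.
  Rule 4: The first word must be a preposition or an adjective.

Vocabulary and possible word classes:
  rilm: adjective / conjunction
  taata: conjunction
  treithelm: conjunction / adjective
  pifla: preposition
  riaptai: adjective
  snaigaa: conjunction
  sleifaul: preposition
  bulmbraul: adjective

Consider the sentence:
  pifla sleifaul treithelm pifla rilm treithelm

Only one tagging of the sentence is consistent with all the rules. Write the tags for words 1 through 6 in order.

preposition preposition conjunction preposition conjunction conjunction

Candidates per position — 1:pifla {preposition}; 2:sleifaul {preposition}; 3:treithelm {conjunction,adjective}; 4:pifla {preposition}; 5:rilm {adjective,conjunction}; 6:treithelm {conjunction,adjective}.
At position 3, choosing adjective makes rule 1 impossible to satisfy; hence conjunction.
At position 5, choosing adjective makes rule 2 impossible to satisfy; hence conjunction.
At position 6, choosing adjective makes rule 2 impossible to satisfy; hence conjunction.
So the tagging must be: preposition preposition conjunction preposition conjunction conjunction.
Verifying each rule — rule 1 holds; rule 2 holds; rule 3 holds; rule 4 holds.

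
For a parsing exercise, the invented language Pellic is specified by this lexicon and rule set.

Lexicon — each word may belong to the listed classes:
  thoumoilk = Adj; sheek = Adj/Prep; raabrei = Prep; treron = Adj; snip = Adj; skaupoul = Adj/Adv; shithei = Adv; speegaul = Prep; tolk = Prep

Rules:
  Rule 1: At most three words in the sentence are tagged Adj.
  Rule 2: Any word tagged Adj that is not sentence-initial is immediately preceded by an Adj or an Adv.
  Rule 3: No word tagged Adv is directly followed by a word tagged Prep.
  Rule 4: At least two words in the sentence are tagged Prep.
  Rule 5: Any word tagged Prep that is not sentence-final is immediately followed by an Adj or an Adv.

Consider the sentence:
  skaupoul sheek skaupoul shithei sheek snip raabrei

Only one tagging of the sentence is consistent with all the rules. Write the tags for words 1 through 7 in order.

Candidates per position — 1:skaupoul {Adj,Adv}; 2:sheek {Adj,Prep}; 3:skaupoul {Adj,Adv}; 4:shithei {Adv}; 5:sheek {Adj,Prep}; 6:snip {Adj}; 7:raabrei {Prep}.
If word 5 were Prep, no tagging could satisfy rule 2; so word 5 is Adj.
If word 2 were Adj, no tagging could satisfy rule 4; so word 2 is Prep.
If word 3 were Adj, no tagging could satisfy rule 2; so word 3 is Adv.
If word 1 were Adv, no tagging could satisfy rule 3; so word 1 is Adj.
The unique satisfying tagging is: Adj Prep Adv Adv Adj Adj Prep.
Checking: rule 1 ok; rule 2 ok; rule 3 ok; rule 4 ok; rule 5 ok.

Adj Prep Adv Adv Adj Adj Prep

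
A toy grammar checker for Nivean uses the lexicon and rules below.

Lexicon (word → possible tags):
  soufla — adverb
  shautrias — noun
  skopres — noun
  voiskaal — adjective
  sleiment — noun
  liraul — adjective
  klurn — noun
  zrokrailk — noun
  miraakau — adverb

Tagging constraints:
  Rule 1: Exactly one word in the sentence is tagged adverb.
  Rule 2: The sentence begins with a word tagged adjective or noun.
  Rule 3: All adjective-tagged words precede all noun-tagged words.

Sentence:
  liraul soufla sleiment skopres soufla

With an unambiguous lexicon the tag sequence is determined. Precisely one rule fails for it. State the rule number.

1

Fixed tagging: adjective adverb noun noun adverb.
Rule check: R1 ✗, R2 ✓, R3 ✓.
Only rule 1 fails.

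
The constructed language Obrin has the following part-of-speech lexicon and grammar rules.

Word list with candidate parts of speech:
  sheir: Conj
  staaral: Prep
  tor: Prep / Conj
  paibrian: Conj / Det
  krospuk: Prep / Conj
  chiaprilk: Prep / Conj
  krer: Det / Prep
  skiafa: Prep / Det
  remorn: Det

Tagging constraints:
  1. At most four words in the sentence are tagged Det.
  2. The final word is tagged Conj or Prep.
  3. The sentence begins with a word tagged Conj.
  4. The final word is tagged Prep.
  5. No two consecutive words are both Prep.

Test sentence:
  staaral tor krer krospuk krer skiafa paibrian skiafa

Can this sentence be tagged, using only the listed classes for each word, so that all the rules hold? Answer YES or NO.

Candidates per position — 1:staaral {Prep}; 2:tor {Prep,Conj}; 3:krer {Det,Prep}; 4:krospuk {Prep,Conj}; 5:krer {Det,Prep}; 6:skiafa {Prep,Det}; 7:paibrian {Conj,Det}; 8:skiafa {Prep,Det}.
Rule 3 cannot be satisfied by any choice of tags from the lexicon.
So there is no consistent tagging.

NO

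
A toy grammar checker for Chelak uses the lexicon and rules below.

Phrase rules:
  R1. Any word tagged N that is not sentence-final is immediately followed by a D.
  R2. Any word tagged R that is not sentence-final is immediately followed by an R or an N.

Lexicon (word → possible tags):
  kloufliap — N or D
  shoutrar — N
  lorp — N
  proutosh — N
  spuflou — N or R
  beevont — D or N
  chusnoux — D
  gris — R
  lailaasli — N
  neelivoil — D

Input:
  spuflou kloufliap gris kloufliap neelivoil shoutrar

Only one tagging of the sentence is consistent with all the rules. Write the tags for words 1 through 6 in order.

N D R N D N

Candidates per position — 1:spuflou {N,R}; 2:kloufliap {N,D}; 3:gris {R}; 4:kloufliap {N,D}; 5:neelivoil {D}; 6:shoutrar {N}.
Word 2 cannot be N — rule 1 would then fail for every completion. It is D.
Word 4 cannot be D — rule 2 would then fail for every completion. It is N.
Word 1 cannot be R — rule 2 would then fail for every completion. It is N.
The only consistent sequence is: N D R N D N.
Rule-by-rule: rule 1 holds; rule 2 holds.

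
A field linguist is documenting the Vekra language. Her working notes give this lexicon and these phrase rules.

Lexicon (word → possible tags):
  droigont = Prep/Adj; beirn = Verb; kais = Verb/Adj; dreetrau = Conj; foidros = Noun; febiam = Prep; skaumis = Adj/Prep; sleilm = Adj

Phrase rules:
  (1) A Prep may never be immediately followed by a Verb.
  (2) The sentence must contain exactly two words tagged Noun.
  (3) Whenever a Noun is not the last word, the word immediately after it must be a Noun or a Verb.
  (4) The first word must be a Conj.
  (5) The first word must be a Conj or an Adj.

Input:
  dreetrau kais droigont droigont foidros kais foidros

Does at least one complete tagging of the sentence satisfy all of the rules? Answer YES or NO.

Candidates per position — 1:dreetrau {Conj}; 2:kais {Verb,Adj}; 3:droigont {Prep,Adj}; 4:droigont {Prep,Adj}; 5:foidros {Noun}; 6:kais {Verb,Adj}; 7:foidros {Noun}.
One satisfying assignment: Conj Verb Adj Prep Noun Verb Noun.
Checking: rule 1 ok; rule 2 ok; rule 3 ok; rule 4 ok; rule 5 ok.

YES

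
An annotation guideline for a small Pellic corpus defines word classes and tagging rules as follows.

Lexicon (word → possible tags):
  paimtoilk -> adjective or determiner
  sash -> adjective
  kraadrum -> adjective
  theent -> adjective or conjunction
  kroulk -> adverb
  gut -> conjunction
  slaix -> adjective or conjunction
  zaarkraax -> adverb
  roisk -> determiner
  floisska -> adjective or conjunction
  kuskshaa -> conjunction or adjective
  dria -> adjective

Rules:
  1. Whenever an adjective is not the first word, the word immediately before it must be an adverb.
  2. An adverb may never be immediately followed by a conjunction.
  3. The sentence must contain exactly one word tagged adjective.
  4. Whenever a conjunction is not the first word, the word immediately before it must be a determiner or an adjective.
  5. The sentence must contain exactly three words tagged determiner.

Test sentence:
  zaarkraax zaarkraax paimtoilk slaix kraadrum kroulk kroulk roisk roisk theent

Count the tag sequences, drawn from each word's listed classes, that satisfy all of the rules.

0

Candidates per position — 1:zaarkraax {adverb}; 2:zaarkraax {adverb}; 3:paimtoilk {adjective,determiner}; 4:slaix {adjective,conjunction}; 5:kraadrum {adjective}; 6:kroulk {adverb}; 7:kroulk {adverb}; 8:roisk {determiner}; 9:roisk {determiner}; 10:theent {adjective,conjunction}.
There are 8 candidate sequences in total.
Rule 1 cannot be satisfied by any choice of tags from the lexicon.
So there is no consistent tagging.
Count = 0.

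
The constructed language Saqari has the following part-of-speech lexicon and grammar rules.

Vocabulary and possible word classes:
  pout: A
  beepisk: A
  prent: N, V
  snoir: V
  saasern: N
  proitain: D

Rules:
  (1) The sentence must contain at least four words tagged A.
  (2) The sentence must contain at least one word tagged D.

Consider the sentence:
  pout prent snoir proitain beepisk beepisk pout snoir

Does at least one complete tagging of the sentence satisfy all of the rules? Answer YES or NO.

Candidates per position — 1:pout {A}; 2:prent {N,V}; 3:snoir {V}; 4:proitain {D}; 5:beepisk {A}; 6:beepisk {A}; 7:pout {A}; 8:snoir {V}.
One satisfying assignment: A N V D A A A V.
Verifying each rule — rule 1 ok; rule 2 ok.

YES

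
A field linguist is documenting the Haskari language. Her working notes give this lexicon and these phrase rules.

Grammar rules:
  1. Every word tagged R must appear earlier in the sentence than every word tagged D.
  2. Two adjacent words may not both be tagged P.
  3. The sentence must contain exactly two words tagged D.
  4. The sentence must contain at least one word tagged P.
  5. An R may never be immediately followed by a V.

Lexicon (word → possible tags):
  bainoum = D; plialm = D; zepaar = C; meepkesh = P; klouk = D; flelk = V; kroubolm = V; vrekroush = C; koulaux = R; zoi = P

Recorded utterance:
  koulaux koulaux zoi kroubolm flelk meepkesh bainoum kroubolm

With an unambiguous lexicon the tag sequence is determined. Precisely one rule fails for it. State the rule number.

3

Fixed tagging: R R P V V P D V.
Checking each rule: R1 ✓, R2 ✓, R3 ✗, R4 ✓, R5 ✓.
Only rule 3 fails.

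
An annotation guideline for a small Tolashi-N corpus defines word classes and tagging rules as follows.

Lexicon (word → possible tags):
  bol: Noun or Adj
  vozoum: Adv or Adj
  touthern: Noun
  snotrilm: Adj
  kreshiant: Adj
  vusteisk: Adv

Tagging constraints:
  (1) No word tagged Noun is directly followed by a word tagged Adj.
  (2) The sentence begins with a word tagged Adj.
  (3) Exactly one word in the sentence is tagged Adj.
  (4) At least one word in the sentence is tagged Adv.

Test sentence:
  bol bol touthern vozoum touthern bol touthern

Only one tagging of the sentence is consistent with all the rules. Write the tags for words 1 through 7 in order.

Adj Noun Noun Adv Noun Noun Noun

Candidates per position — 1:bol {Noun,Adj}; 2:bol {Noun,Adj}; 3:touthern {Noun}; 4:vozoum {Adv,Adj}; 5:touthern {Noun}; 6:bol {Noun,Adj}; 7:touthern {Noun}.
At position 1, choosing Noun makes rule 2 impossible to satisfy; hence Adj.
At position 2, choosing Adj makes rule 3 impossible to satisfy; hence Noun.
At position 4, choosing Adj makes rule 1 impossible to satisfy; hence Adv.
At position 6, choosing Adj makes rule 1 impossible to satisfy; hence Noun.
So the tagging must be: Adj Noun Noun Adv Noun Noun Noun.
Rule-by-rule: rule 1 ✓; rule 2 ✓; rule 3 ✓; rule 4 ✓.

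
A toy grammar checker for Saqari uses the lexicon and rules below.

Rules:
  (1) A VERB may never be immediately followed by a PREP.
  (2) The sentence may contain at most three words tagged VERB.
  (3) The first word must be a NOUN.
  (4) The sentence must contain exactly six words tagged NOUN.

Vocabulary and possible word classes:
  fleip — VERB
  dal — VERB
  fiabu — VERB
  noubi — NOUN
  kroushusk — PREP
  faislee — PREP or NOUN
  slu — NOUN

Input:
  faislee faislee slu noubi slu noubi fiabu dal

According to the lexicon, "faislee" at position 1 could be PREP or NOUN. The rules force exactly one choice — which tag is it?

NOUN

Candidates per position — 1:faislee {PREP,NOUN}; 2:faislee {PREP,NOUN}; 3:slu {NOUN}; 4:noubi {NOUN}; 5:slu {NOUN}; 6:noubi {NOUN}; 7:fiabu {VERB}; 8:dal {VERB}.
If word 1 were PREP, no tagging could satisfy rule 3; so word 1 is NOUN.
If word 2 were PREP, no tagging could satisfy rule 4; so word 2 is NOUN.
That leaves exactly one tagging: NOUN NOUN NOUN NOUN NOUN NOUN VERB VERB.
Check: rule 1 holds; rule 2 holds; rule 3 holds; rule 4 holds.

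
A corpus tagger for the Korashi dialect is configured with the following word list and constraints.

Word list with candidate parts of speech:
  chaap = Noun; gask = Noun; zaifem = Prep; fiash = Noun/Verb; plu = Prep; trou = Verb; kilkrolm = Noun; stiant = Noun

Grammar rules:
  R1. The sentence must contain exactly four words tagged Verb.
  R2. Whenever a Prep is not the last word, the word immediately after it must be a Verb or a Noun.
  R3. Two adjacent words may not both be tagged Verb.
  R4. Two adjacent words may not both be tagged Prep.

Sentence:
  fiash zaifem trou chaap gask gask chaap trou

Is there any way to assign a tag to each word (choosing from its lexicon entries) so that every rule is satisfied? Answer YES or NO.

NO

Candidates per position — 1:fiash {Noun,Verb}; 2:zaifem {Prep}; 3:trou {Verb}; 4:chaap {Noun}; 5:gask {Noun}; 6:gask {Noun}; 7:chaap {Noun}; 8:trou {Verb}.
Rule 1 cannot be satisfied by any choice of tags from the lexicon.
So there is no consistent tagging.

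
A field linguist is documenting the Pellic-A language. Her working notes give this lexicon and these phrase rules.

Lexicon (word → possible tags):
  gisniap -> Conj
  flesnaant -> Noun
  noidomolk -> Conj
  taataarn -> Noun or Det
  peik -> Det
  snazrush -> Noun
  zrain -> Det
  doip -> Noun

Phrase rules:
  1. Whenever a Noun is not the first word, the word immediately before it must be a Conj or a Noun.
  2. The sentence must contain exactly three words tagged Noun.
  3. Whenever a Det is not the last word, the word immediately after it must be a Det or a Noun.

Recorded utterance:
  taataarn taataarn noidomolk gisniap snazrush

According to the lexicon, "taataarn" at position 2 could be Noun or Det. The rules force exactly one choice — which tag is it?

Candidates per position — 1:taataarn {Noun,Det}; 2:taataarn {Noun,Det}; 3:noidomolk {Conj}; 4:gisniap {Conj}; 5:snazrush {Noun}.
If word 1 were Det, no tagging could satisfy rule 2; so word 1 is Noun.
If word 2 were Det, no tagging could satisfy rule 2; so word 2 is Noun.
That leaves exactly one tagging: Noun Noun Conj Conj Noun.
Check: rule 1 ok; rule 2 ok; rule 3 ok.

Noun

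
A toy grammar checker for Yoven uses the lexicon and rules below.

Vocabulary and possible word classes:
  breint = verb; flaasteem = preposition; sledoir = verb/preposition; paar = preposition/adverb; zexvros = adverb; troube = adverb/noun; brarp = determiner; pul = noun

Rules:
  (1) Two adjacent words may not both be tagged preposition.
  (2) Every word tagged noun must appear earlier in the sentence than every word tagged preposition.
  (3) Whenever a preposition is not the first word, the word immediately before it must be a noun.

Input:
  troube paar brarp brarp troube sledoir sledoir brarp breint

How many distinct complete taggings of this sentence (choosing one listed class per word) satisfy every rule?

7

Candidates per position — 1:troube {adverb,noun}; 2:paar {preposition,adverb}; 3:brarp {determiner}; 4:brarp {determiner}; 5:troube {adverb,noun}; 6:sledoir {verb,preposition}; 7:sledoir {verb,preposition}; 8:brarp {determiner}; 9:breint {verb}.
There are 32 candidate sequences in total.
Checking each against the rules leaves 7 sequences.
Count = 7.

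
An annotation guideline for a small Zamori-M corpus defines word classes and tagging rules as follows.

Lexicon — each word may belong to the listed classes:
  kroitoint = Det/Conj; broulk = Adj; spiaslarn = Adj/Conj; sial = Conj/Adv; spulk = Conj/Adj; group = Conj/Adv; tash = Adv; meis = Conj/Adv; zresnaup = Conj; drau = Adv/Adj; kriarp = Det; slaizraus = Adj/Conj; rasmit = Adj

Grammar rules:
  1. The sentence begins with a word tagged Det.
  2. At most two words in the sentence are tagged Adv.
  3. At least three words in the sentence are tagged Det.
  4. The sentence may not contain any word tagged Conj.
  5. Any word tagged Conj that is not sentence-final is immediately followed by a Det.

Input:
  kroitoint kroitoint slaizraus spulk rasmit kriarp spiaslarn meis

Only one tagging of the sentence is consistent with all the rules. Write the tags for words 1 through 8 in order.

Det Det Adj Adj Adj Det Adj Adv

Candidates per position — 1:kroitoint {Det,Conj}; 2:kroitoint {Det,Conj}; 3:slaizraus {Adj,Conj}; 4:spulk {Conj,Adj}; 5:rasmit {Adj}; 6:kriarp {Det}; 7:spiaslarn {Adj,Conj}; 8:meis {Conj,Adv}.
If word 1 were Conj, no tagging could satisfy rule 1; so word 1 is Det.
If word 2 were Conj, no tagging could satisfy rule 3; so word 2 is Det.
If word 3 were Conj, no tagging could satisfy rule 4; so word 3 is Adj.
If word 4 were Conj, no tagging could satisfy rule 4; so word 4 is Adj.
If word 7 were Conj, no tagging could satisfy rule 4; so word 7 is Adj.
If word 8 were Conj, no tagging could satisfy rule 4; so word 8 is Adv.
So the tagging must be: Det Det Adj Adj Adj Det Adj Adv.
Rule-by-rule: rule 1 ✓; rule 2 ✓; rule 3 ✓; rule 4 ✓; rule 5 ✓.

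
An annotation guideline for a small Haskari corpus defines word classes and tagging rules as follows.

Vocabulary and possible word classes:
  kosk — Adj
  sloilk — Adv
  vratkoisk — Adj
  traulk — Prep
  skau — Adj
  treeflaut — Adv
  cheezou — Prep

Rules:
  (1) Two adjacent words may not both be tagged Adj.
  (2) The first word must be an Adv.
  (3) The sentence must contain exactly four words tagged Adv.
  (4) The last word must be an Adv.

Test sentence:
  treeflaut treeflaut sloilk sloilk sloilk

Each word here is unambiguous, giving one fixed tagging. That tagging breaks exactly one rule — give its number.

3

Fixed tagging: Adv Adv Adv Adv Adv.
Applying the rules: R1 holds, R2 holds, R3 violated, R4 holds.
Only rule 3 fails.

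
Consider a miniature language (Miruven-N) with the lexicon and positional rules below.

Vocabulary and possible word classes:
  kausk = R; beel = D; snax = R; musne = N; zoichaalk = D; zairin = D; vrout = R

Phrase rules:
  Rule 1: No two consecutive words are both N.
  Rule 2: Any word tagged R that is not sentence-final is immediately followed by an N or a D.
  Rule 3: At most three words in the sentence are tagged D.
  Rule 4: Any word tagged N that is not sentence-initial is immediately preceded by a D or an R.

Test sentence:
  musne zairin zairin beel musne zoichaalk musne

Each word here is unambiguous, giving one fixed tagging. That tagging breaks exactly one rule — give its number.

Fixed tagging: N D D D N D N.
Applying the rules: R1 pass, R2 pass, R3 fail, R4 pass.
Only rule 3 fails.

3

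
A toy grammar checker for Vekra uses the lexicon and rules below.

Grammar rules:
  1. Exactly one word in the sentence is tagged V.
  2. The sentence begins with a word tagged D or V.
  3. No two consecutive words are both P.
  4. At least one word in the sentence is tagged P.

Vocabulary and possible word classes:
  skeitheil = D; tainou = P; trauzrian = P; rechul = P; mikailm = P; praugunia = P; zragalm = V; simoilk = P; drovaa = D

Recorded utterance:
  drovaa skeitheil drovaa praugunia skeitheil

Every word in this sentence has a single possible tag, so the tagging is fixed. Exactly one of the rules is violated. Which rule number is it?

Fixed tagging: D D D P D.
Applying the rules: R1 ✗, R2 ✓, R3 ✓, R4 ✓.
Only rule 1 fails.

1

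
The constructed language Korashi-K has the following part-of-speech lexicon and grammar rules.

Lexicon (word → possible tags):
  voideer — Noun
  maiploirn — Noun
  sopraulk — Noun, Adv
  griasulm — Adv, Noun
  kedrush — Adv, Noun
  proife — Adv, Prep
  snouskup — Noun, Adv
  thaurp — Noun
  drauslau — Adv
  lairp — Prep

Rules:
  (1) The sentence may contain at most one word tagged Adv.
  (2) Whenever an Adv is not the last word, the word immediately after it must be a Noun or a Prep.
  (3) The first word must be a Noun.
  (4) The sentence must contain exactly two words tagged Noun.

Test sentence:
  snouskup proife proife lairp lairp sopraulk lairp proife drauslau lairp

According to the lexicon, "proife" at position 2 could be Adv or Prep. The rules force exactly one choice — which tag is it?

Prep

Candidates per position — 1:snouskup {Noun,Adv}; 2:proife {Adv,Prep}; 3:proife {Adv,Prep}; 4:lairp {Prep}; 5:lairp {Prep}; 6:sopraulk {Noun,Adv}; 7:lairp {Prep}; 8:proife {Adv,Prep}; 9:drauslau {Adv}; 10:lairp {Prep}.
Position 1: tagging it Adv would leave rule 1 unsatisfiable, so it must be Noun.
Position 2: tagging it Adv would leave rule 1 unsatisfiable, so it must be Prep.
Position 3: tagging it Adv would leave rule 1 unsatisfiable, so it must be Prep.
Position 6: tagging it Adv would leave rule 1 unsatisfiable, so it must be Noun.
Position 8: tagging it Adv would leave rule 1 unsatisfiable, so it must be Prep.
The unique satisfying tagging is: Noun Prep Prep Prep Prep Noun Prep Prep Adv Prep.
Checking: rule 1 satisfied; rule 2 satisfied; rule 3 satisfied; rule 4 satisfied.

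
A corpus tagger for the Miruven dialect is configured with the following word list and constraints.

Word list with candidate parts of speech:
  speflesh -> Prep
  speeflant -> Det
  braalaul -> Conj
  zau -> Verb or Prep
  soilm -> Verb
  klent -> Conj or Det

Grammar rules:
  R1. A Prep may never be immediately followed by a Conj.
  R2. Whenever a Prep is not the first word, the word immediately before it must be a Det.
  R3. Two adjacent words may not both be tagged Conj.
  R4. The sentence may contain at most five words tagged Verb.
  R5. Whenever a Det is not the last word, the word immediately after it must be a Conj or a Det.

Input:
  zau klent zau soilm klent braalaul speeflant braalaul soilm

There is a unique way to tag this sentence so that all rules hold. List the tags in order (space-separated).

Candidates per position — 1:zau {Verb,Prep}; 2:klent {Conj,Det}; 3:zau {Verb,Prep}; 4:soilm {Verb}; 5:klent {Conj,Det}; 6:braalaul {Conj}; 7:speeflant {Det}; 8:braalaul {Conj}; 9:soilm {Verb}.
If word 2 were Det, no tagging could satisfy rule 5; so word 2 is Conj.
If word 3 were Prep, no tagging could satisfy rule 2; so word 3 is Verb.
If word 5 were Conj, no tagging could satisfy rule 3; so word 5 is Det.
If word 1 were Prep, no tagging could satisfy rule 1; so word 1 is Verb.
The only consistent sequence is: Verb Conj Verb Verb Det Conj Det Conj Verb.
Checking: rule 1 holds; rule 2 holds; rule 3 holds; rule 4 holds; rule 5 holds.

Verb Conj Verb Verb Det Conj Det Conj Verb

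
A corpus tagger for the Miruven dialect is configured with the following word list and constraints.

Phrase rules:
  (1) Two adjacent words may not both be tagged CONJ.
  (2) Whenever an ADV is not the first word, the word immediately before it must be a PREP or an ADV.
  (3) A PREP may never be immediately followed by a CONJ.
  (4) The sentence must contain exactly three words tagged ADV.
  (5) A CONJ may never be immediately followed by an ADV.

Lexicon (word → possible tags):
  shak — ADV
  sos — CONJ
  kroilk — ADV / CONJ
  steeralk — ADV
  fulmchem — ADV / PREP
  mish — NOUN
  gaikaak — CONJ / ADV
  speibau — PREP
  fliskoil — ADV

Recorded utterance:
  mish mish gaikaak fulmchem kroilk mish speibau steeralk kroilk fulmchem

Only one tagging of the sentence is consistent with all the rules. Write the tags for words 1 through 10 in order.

NOUN NOUN CONJ PREP ADV NOUN PREP ADV ADV PREP

Candidates per position — 1:mish {NOUN}; 2:mish {NOUN}; 3:gaikaak {CONJ,ADV}; 4:fulmchem {ADV,PREP}; 5:kroilk {ADV,CONJ}; 6:mish {NOUN}; 7:speibau {PREP}; 8:steeralk {ADV}; 9:kroilk {ADV,CONJ}; 10:fulmchem {ADV,PREP}.
If word 3 were ADV, no tagging could satisfy rule 2; so word 3 is CONJ.
If word 4 were ADV, no tagging could satisfy rule 2; so word 4 is PREP.
If word 5 were CONJ, no tagging could satisfy rule 3; so word 5 is ADV.
The remaining ambiguous positions (9, 10) are resolved jointly — only one combination satisfies every rule.
So the tagging must be: NOUN NOUN CONJ PREP ADV NOUN PREP ADV ADV PREP.
Checking: rule 1 holds; rule 2 holds; rule 3 holds; rule 4 holds; rule 5 holds.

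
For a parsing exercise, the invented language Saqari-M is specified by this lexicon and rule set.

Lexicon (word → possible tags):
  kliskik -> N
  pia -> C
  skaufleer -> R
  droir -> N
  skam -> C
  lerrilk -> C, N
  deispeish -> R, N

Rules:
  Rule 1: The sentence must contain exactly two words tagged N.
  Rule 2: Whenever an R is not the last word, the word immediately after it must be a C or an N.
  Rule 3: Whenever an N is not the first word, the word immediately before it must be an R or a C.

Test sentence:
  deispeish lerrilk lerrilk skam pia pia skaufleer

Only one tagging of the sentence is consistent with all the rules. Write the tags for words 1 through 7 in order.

Candidates per position — 1:deispeish {R,N}; 2:lerrilk {C,N}; 3:lerrilk {C,N}; 4:skam {C}; 5:pia {C}; 6:pia {C}; 7:skaufleer {R}.
The remaining ambiguous positions (1, 2, 3) are resolved jointly — only one combination satisfies every rule.
The only consistent sequence is: N C N C C C R.
Checking: rule 1 ok; rule 2 ok; rule 3 ok.

N C N C C C R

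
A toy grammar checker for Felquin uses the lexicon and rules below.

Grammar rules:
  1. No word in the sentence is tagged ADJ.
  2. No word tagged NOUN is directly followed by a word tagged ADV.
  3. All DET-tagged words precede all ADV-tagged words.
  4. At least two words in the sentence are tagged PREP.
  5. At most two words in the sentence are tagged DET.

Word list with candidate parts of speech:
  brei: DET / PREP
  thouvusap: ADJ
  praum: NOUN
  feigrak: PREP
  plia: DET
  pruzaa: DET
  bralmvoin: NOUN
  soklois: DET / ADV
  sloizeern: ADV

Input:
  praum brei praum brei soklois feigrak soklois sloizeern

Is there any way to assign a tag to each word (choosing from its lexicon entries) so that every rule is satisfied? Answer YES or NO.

YES

Candidates per position — 1:praum {NOUN}; 2:brei {DET,PREP}; 3:praum {NOUN}; 4:brei {DET,PREP}; 5:soklois {DET,ADV}; 6:feigrak {PREP}; 7:soklois {DET,ADV}; 8:sloizeern {ADV}.
One satisfying assignment: NOUN DET NOUN PREP ADV PREP ADV ADV.
Verifying each rule — rule 1 satisfied; rule 2 satisfied; rule 3 satisfied; rule 4 satisfied; rule 5 satisfied.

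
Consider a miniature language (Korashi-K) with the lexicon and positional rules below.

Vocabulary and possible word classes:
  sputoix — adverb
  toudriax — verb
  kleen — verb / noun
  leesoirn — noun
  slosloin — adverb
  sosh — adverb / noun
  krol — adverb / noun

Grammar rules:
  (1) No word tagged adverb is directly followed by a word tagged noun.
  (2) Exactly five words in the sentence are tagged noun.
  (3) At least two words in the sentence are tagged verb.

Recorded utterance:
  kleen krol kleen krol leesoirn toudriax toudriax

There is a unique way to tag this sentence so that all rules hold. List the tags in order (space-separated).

Candidates per position — 1:kleen {verb,noun}; 2:krol {adverb,noun}; 3:kleen {verb,noun}; 4:krol {adverb,noun}; 5:leesoirn {noun}; 6:toudriax {verb}; 7:toudriax {verb}.
Word 1 cannot be verb — rule 2 would then fail for every completion. It is noun.
Word 2 cannot be adverb — rule 2 would then fail for every completion. It is noun.
Word 3 cannot be verb — rule 2 would then fail for every completion. It is noun.
Word 4 cannot be adverb — rule 1 would then fail for every completion. It is noun.
The only consistent sequence is: noun noun noun noun noun verb verb.
Verifying each rule — rule 1 satisfied; rule 2 satisfied; rule 3 satisfied.

noun noun noun noun noun verb verb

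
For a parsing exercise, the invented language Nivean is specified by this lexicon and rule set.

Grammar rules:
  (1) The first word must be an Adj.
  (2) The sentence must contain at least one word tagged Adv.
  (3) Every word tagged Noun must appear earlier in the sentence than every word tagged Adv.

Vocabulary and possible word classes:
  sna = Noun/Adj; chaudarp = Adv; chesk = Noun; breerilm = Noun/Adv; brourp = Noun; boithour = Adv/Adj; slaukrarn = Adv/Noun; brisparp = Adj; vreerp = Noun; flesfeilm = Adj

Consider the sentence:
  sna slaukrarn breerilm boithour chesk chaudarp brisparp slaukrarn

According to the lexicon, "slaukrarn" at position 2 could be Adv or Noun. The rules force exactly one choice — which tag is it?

Noun

Candidates per position — 1:sna {Noun,Adj}; 2:slaukrarn {Adv,Noun}; 3:breerilm {Noun,Adv}; 4:boithour {Adv,Adj}; 5:chesk {Noun}; 6:chaudarp {Adv}; 7:brisparp {Adj}; 8:slaukrarn {Adv,Noun}.
Position 1: Noun is ruled out by rule 1; that leaves Adj.
Position 2: Adv is ruled out by rule 3; that leaves Noun.
Position 3: Adv is ruled out by rule 3; that leaves Noun.
Position 4: Adv is ruled out by rule 3; that leaves Adj.
Position 8: Noun is ruled out by rule 3; that leaves Adv.
The only consistent sequence is: Adj Noun Noun Adj Noun Adv Adj Adv.
Check: rule 1 satisfied; rule 2 satisfied; rule 3 satisfied.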